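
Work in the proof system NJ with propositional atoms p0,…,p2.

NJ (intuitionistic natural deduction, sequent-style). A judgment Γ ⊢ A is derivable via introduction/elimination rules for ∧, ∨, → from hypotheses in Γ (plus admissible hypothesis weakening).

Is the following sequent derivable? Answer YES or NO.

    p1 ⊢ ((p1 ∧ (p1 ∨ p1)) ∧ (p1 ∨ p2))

Derivation (root first):
[∧I] p1 ⊢ ((p1 ∧ (p1 ∨ p1)) ∧ (p1 ∨ p2))
  [∧I] p1 ⊢ (p1 ∧ (p1 ∨ p1))
    [Ax] p1 ⊢ p1
    [∨I₁] p1 ⊢ (p1 ∨ p1)
      [Ax] p1 ⊢ p1
  [∨I₁] p1 ⊢ (p1 ∨ p2)
    [Ax] p1 ⊢ p1

Result: YES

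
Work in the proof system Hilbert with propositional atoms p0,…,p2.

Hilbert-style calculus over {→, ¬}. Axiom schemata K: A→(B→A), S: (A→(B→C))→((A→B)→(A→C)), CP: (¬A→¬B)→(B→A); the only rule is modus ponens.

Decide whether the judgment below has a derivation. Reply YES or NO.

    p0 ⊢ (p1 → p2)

Search for a countermodel by truth-table:
  v=000: Γ:[p0=F] Δ:[(p1 → p2)=T] refutes=False
  v=001: Γ:[p0=F] Δ:[(p1 → p2)=T] refutes=False
  v=010: Γ:[p0=F] Δ:[(p1 → p2)=F] refutes=False
  v=011: Γ:[p0=F] Δ:[(p1 → p2)=T] refutes=False
  v=100: Γ:[p0=T] Δ:[(p1 → p2)=T] refutes=False
  v=101: Γ:[p0=T] Δ:[(p1 → p2)=T] refutes=False
  v=110: Γ:[p0=T] Δ:[(p1 → p2)=F] refutes=True  ← countermodel

Result: NO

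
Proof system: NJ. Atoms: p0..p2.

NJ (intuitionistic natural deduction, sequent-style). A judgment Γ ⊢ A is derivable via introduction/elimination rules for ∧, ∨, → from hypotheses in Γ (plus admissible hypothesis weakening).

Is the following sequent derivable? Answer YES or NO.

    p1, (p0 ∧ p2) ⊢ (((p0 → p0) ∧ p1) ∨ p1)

Derivation trace:
[∨I₁] p1, (p0 ∧ p2) ⊢ (((p0 → p0) ∧ p1) ∨ p1)
  [Wk] p1, (p0 ∧ p2) ⊢ ((p0 → p0) ∧ p1)
    [∧I] p1 ⊢ ((p0 → p0) ∧ p1)
      [→I]  ⊢ (p0 → p0)
        [Ax] p0 ⊢ p0
      [Ax] p1 ⊢ p1

Result: YES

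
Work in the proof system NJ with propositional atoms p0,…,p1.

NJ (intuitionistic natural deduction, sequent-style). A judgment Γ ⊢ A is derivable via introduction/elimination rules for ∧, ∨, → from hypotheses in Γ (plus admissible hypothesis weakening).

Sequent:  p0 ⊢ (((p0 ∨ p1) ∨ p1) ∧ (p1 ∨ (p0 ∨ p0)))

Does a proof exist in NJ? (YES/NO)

Derivation trace:
[∧I] p0 ⊢ (((p0 ∨ p1) ∨ p1) ∧ (p1 ∨ (p0 ∨ p0)))
  [∨I₁] p0, p0 ⊢ ((p0 ∨ p1) ∨ p1)
    [∨I₁] p0, p0 ⊢ (p0 ∨ p1)
      [Wk] p0, p0 ⊢ p0
        [Ax] p0 ⊢ p0
  [∨I₂] p0 ⊢ (p1 ∨ (p0 ∨ p0))
    [∨I₁] p0 ⊢ (p0 ∨ p0)
      [Ax] p0 ⊢ p0

Result: YES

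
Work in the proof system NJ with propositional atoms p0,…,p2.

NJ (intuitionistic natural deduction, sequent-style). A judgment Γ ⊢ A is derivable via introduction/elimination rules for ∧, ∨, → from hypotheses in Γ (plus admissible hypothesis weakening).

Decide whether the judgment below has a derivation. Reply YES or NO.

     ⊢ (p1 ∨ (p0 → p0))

Proof tree:
[∨I₂]  ⊢ (p1 ∨ (p0 → p0))
  [→I]  ⊢ (p0 → p0)
    [Ax] p0 ⊢ p0

Result: YES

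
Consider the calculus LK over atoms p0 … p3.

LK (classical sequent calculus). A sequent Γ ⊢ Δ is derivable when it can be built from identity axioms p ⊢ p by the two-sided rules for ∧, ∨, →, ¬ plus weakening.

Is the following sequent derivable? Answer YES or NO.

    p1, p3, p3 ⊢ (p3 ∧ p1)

Proof tree:
[WL] p1, p3, p3 ⊢ (p3 ∧ p1)
  [∧R] p1, p3 ⊢ (p3 ∧ p1)
    [Ax] p3 ⊢ p3
    [Ax] p1 ⊢ p1

Result: YES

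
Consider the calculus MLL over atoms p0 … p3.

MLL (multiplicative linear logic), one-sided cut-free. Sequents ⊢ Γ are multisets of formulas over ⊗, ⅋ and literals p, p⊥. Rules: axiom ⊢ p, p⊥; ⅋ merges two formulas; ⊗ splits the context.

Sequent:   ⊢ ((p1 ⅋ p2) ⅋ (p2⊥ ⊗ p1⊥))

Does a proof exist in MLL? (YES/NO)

Proof tree:
[⅋]  ⊢ ((p1 ⅋ p2) ⅋ (p2⊥ ⊗ p1⊥))
  [⅋]  ⊢ (p2⊥ ⊗ p1⊥), (p1 ⅋ p2)
    [⊗]  ⊢ p2, p1, (p2⊥ ⊗ p1⊥)
      [Ax]  ⊢ p2, p2⊥
      [Ax]  ⊢ p1, p1⊥

Result: YES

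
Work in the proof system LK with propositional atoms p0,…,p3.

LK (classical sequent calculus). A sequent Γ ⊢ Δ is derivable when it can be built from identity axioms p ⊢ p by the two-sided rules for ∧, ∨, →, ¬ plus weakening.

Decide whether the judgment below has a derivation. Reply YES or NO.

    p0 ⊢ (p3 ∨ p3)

Enumerate valuations to refute Γ ⊢ Δ:
  v=0000: Γ:[p0=F] Δ:[(p3 ∨ p3)=F] refutes=False
  v=0001: Γ:[p0=F] Δ:[(p3 ∨ p3)=T] refutes=False
  v=0010: Γ:[p0=F] Δ:[(p3 ∨ p3)=F] refutes=False
  v=0011: Γ:[p0=F] Δ:[(p3 ∨ p3)=T] refutes=False
  v=0100: Γ:[p0=F] Δ:[(p3 ∨ p3)=F] refutes=False
  v=0101: Γ:[p0=F] Δ:[(p3 ∨ p3)=T] refutes=False
  v=0110: Γ:[p0=F] Δ:[(p3 ∨ p3)=F] refutes=False
  v=0111: Γ:[p0=F] Δ:[(p3 ∨ p3)=T] refutes=False
  v=1000: Γ:[p0=T] Δ:[(p3 ∨ p3)=F] refutes=True  ← countermodel

Result: NO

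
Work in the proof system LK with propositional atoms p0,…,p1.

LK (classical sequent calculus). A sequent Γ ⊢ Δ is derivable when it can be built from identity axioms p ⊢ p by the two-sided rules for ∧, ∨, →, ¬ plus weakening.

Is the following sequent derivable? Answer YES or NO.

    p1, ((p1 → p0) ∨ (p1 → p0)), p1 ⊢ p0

Derivation trace:
[WL] p1, ((p1 → p0) ∨ (p1 → p0)), p1 ⊢ p0
  [∨L] p1, ((p1 → p0) ∨ (p1 → p0)) ⊢ p0
    [→L] p1, (p1 → p0) ⊢ p0
      [Ax] p1 ⊢ p1
      [Ax] p0 ⊢ p0
    [→L] p1, (p1 → p0) ⊢ p0
      [Ax] p1 ⊢ p1
      [Ax] p0 ⊢ p0

Result: YES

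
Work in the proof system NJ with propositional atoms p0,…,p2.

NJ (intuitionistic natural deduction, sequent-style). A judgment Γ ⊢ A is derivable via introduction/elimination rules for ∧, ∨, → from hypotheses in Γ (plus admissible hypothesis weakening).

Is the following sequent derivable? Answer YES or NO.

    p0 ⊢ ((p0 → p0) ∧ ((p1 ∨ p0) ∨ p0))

Proof tree:
[∧I] p0 ⊢ ((p0 → p0) ∧ ((p1 ∨ p0) ∨ p0))
  [→I]  ⊢ (p0 → p0)
    [Ax] p0 ⊢ p0
  [∨I₁] p0 ⊢ ((p1 ∨ p0) ∨ p0)
    [∨I₂] p0 ⊢ (p1 ∨ p0)
      [Ax] p0 ⊢ p0

Result: YES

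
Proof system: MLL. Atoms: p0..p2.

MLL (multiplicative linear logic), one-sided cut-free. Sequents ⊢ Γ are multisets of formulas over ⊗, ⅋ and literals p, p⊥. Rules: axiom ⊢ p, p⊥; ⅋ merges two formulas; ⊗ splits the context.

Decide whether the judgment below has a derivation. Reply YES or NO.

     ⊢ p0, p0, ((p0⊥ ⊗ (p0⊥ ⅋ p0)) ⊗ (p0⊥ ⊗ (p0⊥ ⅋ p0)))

Proof tree:
[⊗]  ⊢ p0, p0, ((p0⊥ ⊗ (p0⊥ ⅋ p0)) ⊗ (p0⊥ ⊗ (p0⊥ ⅋ p0)))
  [⊗]  ⊢ p0, (p0⊥ ⊗ (p0⊥ ⅋ p0))
    [Ax]  ⊢ p0, p0⊥
    [⅋]  ⊢ (p0⊥ ⅋ p0)
      [Ax]  ⊢ p0, p0⊥
  [⊗]  ⊢ p0, (p0⊥ ⊗ (p0⊥ ⅋ p0))
    [Ax]  ⊢ p0, p0⊥
    [⅋]  ⊢ (p0⊥ ⅋ p0)
      [Ax]  ⊢ p0, p0⊥

Result: YES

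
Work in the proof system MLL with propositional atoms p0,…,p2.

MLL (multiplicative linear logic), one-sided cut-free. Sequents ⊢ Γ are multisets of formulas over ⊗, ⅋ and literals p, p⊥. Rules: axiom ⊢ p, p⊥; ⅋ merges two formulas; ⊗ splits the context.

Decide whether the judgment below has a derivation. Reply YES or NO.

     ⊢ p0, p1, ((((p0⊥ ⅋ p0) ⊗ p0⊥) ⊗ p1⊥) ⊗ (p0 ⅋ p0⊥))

Derivation (root first):
[⊗]  ⊢ p0, p1, ((((p0⊥ ⅋ p0) ⊗ p0⊥) ⊗ p1⊥) ⊗ (p0 ⅋ p0⊥))
  [⊗]  ⊢ p0, p1, (((p0⊥ ⅋ p0) ⊗ p0⊥) ⊗ p1⊥)
    [⊗]  ⊢ p0, ((p0⊥ ⅋ p0) ⊗ p0⊥)
      [⅋]  ⊢ (p0⊥ ⅋ p0)
        [Ax]  ⊢ p0, p0⊥
      [Ax]  ⊢ p0, p0⊥
    [Ax]  ⊢ p1, p1⊥
  [⅋]  ⊢ (p0 ⅋ p0⊥)
    [Ax]  ⊢ p0, p0⊥

Result: YES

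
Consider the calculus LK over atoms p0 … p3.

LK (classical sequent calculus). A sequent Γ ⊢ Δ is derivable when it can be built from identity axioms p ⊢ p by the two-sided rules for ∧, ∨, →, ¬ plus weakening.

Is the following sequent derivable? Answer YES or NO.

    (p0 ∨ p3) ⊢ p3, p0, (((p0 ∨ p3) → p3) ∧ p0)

Derivation (root first):
[∧R] (p0 ∨ p3) ⊢ p3, p0, (((p0 ∨ p3) → p3) ∧ p0)
  [→R]  ⊢ p0, ((p0 ∨ p3) → p3)
    [∨L] (p0 ∨ p3) ⊢ p3, p0
      [Ax] p0 ⊢ p0
      [Ax] p3 ⊢ p3
  [∨L] (p0 ∨ p3) ⊢ p3, p0
    [Ax] p0 ⊢ p0
    [Ax] p3 ⊢ p3

Result: YES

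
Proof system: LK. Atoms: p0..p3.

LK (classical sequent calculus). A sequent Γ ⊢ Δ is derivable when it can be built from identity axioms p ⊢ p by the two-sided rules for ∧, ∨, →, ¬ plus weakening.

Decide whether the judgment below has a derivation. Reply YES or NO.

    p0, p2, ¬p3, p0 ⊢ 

Enumerate valuations to refute Γ ⊢ Δ:
  v=0000: Γ:[p0=F, p2=F, ¬p3=T, p0=F] Δ:[] refutes=False
  v=0001: Γ:[p0=F, p2=F, ¬p3=F, p0=F] Δ:[] refutes=False
  v=0010: Γ:[p0=F, p2=T, ¬p3=T, p0=F] Δ:[] refutes=False
  v=0011: Γ:[p0=F, p2=T, ¬p3=F, p0=F] Δ:[] refutes=False
  v=0100: Γ:[p0=F, p2=F, ¬p3=T, p0=F] Δ:[] refutes=False
  v=0101: Γ:[p0=F, p2=F, ¬p3=F, p0=F] Δ:[] refutes=False
  v=0110: Γ:[p0=F, p2=T, ¬p3=T, p0=F] Δ:[] refutes=False
  v=0111: Γ:[p0=F, p2=T, ¬p3=F, p0=F] Δ:[] refutes=False
  v=1000: Γ:[p0=T, p2=F, ¬p3=T, p0=T] Δ:[] refutes=False
  v=1001: Γ:[p0=T, p2=F, ¬p3=F, p0=T] Δ:[] refutes=False
  v=1010: Γ:[p0=T, p2=T, ¬p3=T, p0=T] Δ:[] refutes=True  ← countermodel

Result: NO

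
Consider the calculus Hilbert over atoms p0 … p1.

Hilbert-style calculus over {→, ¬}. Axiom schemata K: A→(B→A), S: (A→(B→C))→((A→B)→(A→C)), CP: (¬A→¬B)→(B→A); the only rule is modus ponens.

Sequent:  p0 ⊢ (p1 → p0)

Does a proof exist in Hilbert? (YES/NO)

Derivation (root first):
[MP] p0 ⊢ (p1 → p0)
  [K]  ⊢ (p0 → (p1 → p0))
  [MP] p0 ⊢ p0
    [MP] p0 ⊢ (p0 → p0)
      [K]  ⊢ (p0 → (p0 → p0))
      [Hyp] p0 ⊢ p0
    [Hyp] p0 ⊢ p0

Result: YES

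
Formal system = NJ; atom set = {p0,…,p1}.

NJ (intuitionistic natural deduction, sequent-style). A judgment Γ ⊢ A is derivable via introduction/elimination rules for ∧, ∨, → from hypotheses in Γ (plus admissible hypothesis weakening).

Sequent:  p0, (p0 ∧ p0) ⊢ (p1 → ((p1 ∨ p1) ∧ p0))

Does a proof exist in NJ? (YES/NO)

Derivation (root first):
[Wk] p0, (p0 ∧ p0) ⊢ (p1 → ((p1 ∨ p1) ∧ p0))
  [→I] p0 ⊢ (p1 → ((p1 ∨ p1) ∧ p0))
    [∧I] p1, p0 ⊢ ((p1 ∨ p1) ∧ p0)
      [∨I₂] p1 ⊢ (p1 ∨ p1)
        [Ax] p1 ⊢ p1
      [Ax] p0 ⊢ p0

Result: YES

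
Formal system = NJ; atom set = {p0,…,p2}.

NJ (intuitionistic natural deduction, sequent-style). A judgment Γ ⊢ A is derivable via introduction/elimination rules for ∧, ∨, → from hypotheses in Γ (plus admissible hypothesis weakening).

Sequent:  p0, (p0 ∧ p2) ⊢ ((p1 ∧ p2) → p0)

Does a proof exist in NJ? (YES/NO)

Derivation (root first):
[Wk] p0, (p0 ∧ p2) ⊢ ((p1 ∧ p2) → p0)
  [→I] p0 ⊢ ((p1 ∧ p2) → p0)
    [Wk] p0, (p1 ∧ p2) ⊢ p0
      [Ax] p0 ⊢ p0

Result: YES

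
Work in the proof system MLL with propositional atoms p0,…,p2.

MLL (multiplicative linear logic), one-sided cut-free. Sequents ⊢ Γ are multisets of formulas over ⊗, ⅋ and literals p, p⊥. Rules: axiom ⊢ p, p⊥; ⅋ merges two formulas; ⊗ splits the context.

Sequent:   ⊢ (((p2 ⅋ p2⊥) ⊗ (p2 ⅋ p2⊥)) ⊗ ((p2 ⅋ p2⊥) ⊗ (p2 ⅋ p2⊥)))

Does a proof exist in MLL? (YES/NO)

Derivation (root first):
[⊗]  ⊢ (((p2 ⅋ p2⊥) ⊗ (p2 ⅋ p2⊥)) ⊗ ((p2 ⅋ p2⊥) ⊗ (p2 ⅋ p2⊥)))
  [⊗]  ⊢ ((p2 ⅋ p2⊥) ⊗ (p2 ⅋ p2⊥))
    [⅋]  ⊢ (p2 ⅋ p2⊥)
      [Ax]  ⊢ p2, p2⊥
    [⅋]  ⊢ (p2 ⅋ p2⊥)
      [Ax]  ⊢ p2, p2⊥
  [⊗]  ⊢ ((p2 ⅋ p2⊥) ⊗ (p2 ⅋ p2⊥))
    [⅋]  ⊢ (p2 ⅋ p2⊥)
      [Ax]  ⊢ p2, p2⊥
    [⅋]  ⊢ (p2 ⅋ p2⊥)
      [Ax]  ⊢ p2, p2⊥

Result: YES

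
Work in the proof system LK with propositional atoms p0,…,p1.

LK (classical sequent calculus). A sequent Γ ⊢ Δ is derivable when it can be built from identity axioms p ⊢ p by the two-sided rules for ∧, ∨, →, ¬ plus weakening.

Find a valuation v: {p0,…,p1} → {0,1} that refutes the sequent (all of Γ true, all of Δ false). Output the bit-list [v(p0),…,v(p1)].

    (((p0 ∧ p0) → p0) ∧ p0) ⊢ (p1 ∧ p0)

Truth-table refutation:
  v=00: Γ:[(((p0 ∧ p0) → p0) ∧ p0)=F] Δ:[(p1 ∧ p0)=F] refutes=False
  v=01: Γ:[(((p0 ∧ p0) → p0) ∧ p0)=F] Δ:[(p1 ∧ p0)=F] refutes=False
  v=10: Γ:[(((p0 ∧ p0) → p0) ∧ p0)=T] Δ:[(p1 ∧ p0)=F] refutes=True  ← countermodel

Result: [1, 0]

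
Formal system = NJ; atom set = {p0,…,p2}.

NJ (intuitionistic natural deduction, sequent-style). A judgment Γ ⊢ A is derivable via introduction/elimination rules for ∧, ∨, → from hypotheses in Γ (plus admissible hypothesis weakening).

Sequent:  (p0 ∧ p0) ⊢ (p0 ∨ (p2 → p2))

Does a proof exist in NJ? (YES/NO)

Derivation (root first):
[Wk] (p0 ∧ p0) ⊢ (p0 ∨ (p2 → p2))
  [∨I₂]  ⊢ (p0 ∨ (p2 → p2))
    [→I]  ⊢ (p2 → p2)
      [Ax] p2 ⊢ p2

Result: YES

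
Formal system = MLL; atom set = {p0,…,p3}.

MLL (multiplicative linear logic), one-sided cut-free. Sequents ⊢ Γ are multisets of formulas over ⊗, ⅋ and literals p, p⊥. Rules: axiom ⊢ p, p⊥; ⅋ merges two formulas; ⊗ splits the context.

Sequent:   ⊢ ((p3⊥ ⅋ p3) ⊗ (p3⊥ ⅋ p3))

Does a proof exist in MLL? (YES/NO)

Proof tree:
[⊗]  ⊢ ((p3⊥ ⅋ p3) ⊗ (p3⊥ ⅋ p3))
  [⅋]  ⊢ (p3⊥ ⅋ p3)
    [Ax]  ⊢ p3, p3⊥
  [⅋]  ⊢ (p3⊥ ⅋ p3)
    [Ax]  ⊢ p3, p3⊥

Result: YES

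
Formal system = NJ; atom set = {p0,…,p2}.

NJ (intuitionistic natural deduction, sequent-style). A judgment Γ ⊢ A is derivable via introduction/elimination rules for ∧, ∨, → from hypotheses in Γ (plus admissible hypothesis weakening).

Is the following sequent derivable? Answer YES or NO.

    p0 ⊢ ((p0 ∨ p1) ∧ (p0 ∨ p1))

Proof tree:
[∧I] p0 ⊢ ((p0 ∨ p1) ∧ (p0 ∨ p1))
  [∨I₁] p0 ⊢ (p0 ∨ p1)
    [Ax] p0 ⊢ p0
  [∨I₁] p0 ⊢ (p0 ∨ p1)
    [Ax] p0 ⊢ p0

Result: YES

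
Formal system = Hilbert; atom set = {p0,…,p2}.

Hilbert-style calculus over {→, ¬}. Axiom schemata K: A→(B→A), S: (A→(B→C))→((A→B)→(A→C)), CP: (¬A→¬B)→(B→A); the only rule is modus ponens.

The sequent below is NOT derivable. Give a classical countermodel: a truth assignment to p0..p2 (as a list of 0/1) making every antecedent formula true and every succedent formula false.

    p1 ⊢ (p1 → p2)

Enumerate valuations to refute Γ ⊢ Δ:
  v=000: Γ:[p1=F] Δ:[(p1 → p2)=T] refutes=False
  v=001: Γ:[p1=F] Δ:[(p1 → p2)=T] refutes=False
  v=010: Γ:[p1=T] Δ:[(p1 → p2)=F] refutes=True  ← countermodel

Result: [0, 1, 0]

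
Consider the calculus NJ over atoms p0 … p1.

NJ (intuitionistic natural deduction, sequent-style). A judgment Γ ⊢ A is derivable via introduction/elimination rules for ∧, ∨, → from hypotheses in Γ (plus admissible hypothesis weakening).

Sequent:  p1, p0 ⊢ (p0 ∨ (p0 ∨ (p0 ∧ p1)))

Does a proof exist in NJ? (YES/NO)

Proof tree:
[∨I₂] p1, p0 ⊢ (p0 ∨ (p0 ∨ (p0 ∧ p1)))
  [∨I₂] p1, p0 ⊢ (p0 ∨ (p0 ∧ p1))
    [∧I] p1, p0 ⊢ (p0 ∧ p1)
      [Wk] p0, p0 ⊢ p0
        [Ax] p0 ⊢ p0
      [Ax] p1 ⊢ p1

Result: YES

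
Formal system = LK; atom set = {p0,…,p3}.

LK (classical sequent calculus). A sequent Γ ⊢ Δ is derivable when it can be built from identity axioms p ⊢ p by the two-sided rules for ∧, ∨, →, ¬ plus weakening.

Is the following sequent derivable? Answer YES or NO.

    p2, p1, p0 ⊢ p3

Enumerate valuations to refute Γ ⊢ Δ:
  v=0000: Γ:[p2=F, p1=F, p0=F] Δ:[p3=F] refutes=False
  v=0001: Γ:[p2=F, p1=F, p0=F] Δ:[p3=T] refutes=False
  v=0010: Γ:[p2=T, p1=F, p0=F] Δ:[p3=F] refutes=False
  v=0011: Γ:[p2=T, p1=F, p0=F] Δ:[p3=T] refutes=False
  v=0100: Γ:[p2=F, p1=T, p0=F] Δ:[p3=F] refutes=False
  v=0101: Γ:[p2=F, p1=T, p0=F] Δ:[p3=T] refutes=False
  v=0110: Γ:[p2=T, p1=T, p0=F] Δ:[p3=F] refutes=False
  v=0111: Γ:[p2=T, p1=T, p0=F] Δ:[p3=T] refutes=False
  v=1000: Γ:[p2=F, p1=F, p0=T] Δ:[p3=F] refutes=False
  v=1001: Γ:[p2=F, p1=F, p0=T] Δ:[p3=T] refutes=False
  v=1010: Γ:[p2=T, p1=F, p0=T] Δ:[p3=F] refutes=False
  v=1011: Γ:[p2=T, p1=F, p0=T] Δ:[p3=T] refutes=False
  v=1100: Γ:[p2=F, p1=T, p0=T] Δ:[p3=F] refutes=False
  v=1101: Γ:[p2=F, p1=T, p0=T] Δ:[p3=T] refutes=False
  v=1110: Γ:[p2=T, p1=T, p0=T] Δ:[p3=F] refutes=True  ← countermodel

Result: NO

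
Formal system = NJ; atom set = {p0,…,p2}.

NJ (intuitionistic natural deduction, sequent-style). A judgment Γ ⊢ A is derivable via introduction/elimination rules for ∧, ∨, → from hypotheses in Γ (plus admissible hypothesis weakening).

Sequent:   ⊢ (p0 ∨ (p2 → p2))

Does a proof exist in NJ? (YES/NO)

Derivation trace:
[∨I₂]  ⊢ (p0 ∨ (p2 → p2))
  [→I]  ⊢ (p2 → p2)
    [Ax] p2 ⊢ p2

Result: YES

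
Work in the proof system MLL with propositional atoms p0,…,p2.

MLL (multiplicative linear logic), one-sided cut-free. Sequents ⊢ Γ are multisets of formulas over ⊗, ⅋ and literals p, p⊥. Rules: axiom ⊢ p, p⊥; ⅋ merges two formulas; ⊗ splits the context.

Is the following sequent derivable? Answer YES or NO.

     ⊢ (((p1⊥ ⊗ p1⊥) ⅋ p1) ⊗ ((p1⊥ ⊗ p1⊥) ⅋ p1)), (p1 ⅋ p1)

Derivation (root first):
[⅋]  ⊢ (((p1⊥ ⊗ p1⊥) ⅋ p1) ⊗ ((p1⊥ ⊗ p1⊥) ⅋ p1)), (p1 ⅋ p1)
  [⊗]  ⊢ p1, p1, (((p1⊥ ⊗ p1⊥) ⅋ p1) ⊗ ((p1⊥ ⊗ p1⊥) ⅋ p1))
    [⅋]  ⊢ p1, ((p1⊥ ⊗ p1⊥) ⅋ p1)
      [⊗]  ⊢ p1, p1, (p1⊥ ⊗ p1⊥)
        [Ax]  ⊢ p1, p1⊥
        [Ax]  ⊢ p1, p1⊥
    [⅋]  ⊢ p1, ((p1⊥ ⊗ p1⊥) ⅋ p1)
      [⊗]  ⊢ p1, p1, (p1⊥ ⊗ p1⊥)
        [Ax]  ⊢ p1, p1⊥
        [Ax]  ⊢ p1, p1⊥

Result: YES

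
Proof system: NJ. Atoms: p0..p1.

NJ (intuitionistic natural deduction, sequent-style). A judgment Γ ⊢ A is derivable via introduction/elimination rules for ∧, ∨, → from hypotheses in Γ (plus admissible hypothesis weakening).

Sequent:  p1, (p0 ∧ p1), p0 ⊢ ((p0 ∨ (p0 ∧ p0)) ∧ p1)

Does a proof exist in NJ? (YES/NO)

Proof tree:
[∧I] p1, (p0 ∧ p1), p0 ⊢ ((p0 ∨ (p0 ∧ p0)) ∧ p1)
  [∨I₂] p0 ⊢ (p0 ∨ (p0 ∧ p0))
    [∧I] p0 ⊢ (p0 ∧ p0)
      [Ax] p0 ⊢ p0
      [Ax] p0 ⊢ p0
  [Wk] p1, (p0 ∧ p1) ⊢ p1
    [Ax] p1 ⊢ p1

Result: YES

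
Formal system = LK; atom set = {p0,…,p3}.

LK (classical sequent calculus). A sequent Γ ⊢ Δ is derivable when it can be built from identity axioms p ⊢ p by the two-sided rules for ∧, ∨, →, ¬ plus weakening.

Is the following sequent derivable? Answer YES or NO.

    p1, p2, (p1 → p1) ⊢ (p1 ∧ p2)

Derivation (root first):
[∧R] p1, p2, (p1 → p1) ⊢ (p1 ∧ p2)
  [→L] p1, (p1 → p1) ⊢ p1
    [Ax] p1 ⊢ p1
    [Ax] p1 ⊢ p1
  [Ax] p2 ⊢ p2

Result: YES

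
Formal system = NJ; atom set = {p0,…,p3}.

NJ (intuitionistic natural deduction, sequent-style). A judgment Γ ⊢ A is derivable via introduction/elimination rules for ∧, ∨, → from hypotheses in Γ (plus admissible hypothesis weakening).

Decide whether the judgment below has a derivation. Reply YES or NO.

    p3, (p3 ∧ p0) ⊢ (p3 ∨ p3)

Derivation (root first):
[Wk] p3, (p3 ∧ p0) ⊢ (p3 ∨ p3)
  [∨I₂] p3 ⊢ (p3 ∨ p3)
    [Ax] p3 ⊢ p3

Result: YES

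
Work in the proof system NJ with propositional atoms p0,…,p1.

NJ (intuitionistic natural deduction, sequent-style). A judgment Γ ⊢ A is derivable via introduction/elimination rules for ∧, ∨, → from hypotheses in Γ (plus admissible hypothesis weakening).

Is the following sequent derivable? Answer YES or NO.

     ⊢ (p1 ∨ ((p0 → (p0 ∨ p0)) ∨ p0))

Proof tree:
[∨I₂]  ⊢ (p1 ∨ ((p0 → (p0 ∨ p0)) ∨ p0))
  [∨I₁]  ⊢ ((p0 → (p0 ∨ p0)) ∨ p0)
    [→I]  ⊢ (p0 → (p0 ∨ p0))
      [∨I₁] p0 ⊢ (p0 ∨ p0)
        [Ax] p0 ⊢ p0

Result: YES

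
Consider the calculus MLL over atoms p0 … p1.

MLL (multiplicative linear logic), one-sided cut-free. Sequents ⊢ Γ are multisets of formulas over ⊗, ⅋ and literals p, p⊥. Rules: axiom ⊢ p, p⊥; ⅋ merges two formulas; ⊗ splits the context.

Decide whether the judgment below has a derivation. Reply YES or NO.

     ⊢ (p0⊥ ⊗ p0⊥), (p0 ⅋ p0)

Derivation trace:
[⅋]  ⊢ (p0⊥ ⊗ p0⊥), (p0 ⅋ p0)
  [⊗]  ⊢ p0, p0, (p0⊥ ⊗ p0⊥)
    [Ax]  ⊢ p0, p0⊥
    [Ax]  ⊢ p0, p0⊥

Result: YES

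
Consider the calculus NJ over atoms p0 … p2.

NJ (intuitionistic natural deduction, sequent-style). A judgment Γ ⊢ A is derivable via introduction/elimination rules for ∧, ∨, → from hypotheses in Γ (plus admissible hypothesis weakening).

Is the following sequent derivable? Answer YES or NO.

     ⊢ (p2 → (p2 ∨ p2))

Derivation (root first):
[→I]  ⊢ (p2 → (p2 ∨ p2))
  [∨I₁] p2 ⊢ (p2 ∨ p2)
    [Ax] p2 ⊢ p2

Result: YES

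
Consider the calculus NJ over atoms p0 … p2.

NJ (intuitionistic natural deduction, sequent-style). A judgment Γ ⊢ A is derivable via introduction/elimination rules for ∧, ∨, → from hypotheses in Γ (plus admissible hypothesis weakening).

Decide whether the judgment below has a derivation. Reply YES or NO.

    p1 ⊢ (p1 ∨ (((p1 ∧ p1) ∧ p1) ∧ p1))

Derivation (root first):
[∨I₂] p1 ⊢ (p1 ∨ (((p1 ∧ p1) ∧ p1) ∧ p1))
  [∧I] p1 ⊢ (((p1 ∧ p1) ∧ p1) ∧ p1)
    [∧I] p1 ⊢ ((p1 ∧ p1) ∧ p1)
      [∧I] p1 ⊢ (p1 ∧ p1)
        [Ax] p1 ⊢ p1
        [Ax] p1 ⊢ p1
      [Ax] p1 ⊢ p1
    [Ax] p1 ⊢ p1

Result: YES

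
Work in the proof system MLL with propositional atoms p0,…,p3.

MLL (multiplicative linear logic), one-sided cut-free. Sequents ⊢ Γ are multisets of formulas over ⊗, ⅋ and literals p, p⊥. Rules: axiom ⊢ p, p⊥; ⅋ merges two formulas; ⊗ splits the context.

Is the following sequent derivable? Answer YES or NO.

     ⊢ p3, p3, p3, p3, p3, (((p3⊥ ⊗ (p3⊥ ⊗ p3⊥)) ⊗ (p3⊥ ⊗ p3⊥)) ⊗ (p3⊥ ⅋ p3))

Derivation trace:
[⊗]  ⊢ p3, p3, p3, p3, p3, (((p3⊥ ⊗ (p3⊥ ⊗ p3⊥)) ⊗ (p3⊥ ⊗ p3⊥)) ⊗ (p3⊥ ⅋ p3))
  [⊗]  ⊢ p3, p3, p3, p3, p3, ((p3⊥ ⊗ (p3⊥ ⊗ p3⊥)) ⊗ (p3⊥ ⊗ p3⊥))
    [⊗]  ⊢ p3, p3, p3, (p3⊥ ⊗ (p3⊥ ⊗ p3⊥))
      [Ax]  ⊢ p3, p3⊥
      [⊗]  ⊢ p3, p3, (p3⊥ ⊗ p3⊥)
        [Ax]  ⊢ p3, p3⊥
        [Ax]  ⊢ p3, p3⊥
    [⊗]  ⊢ p3, p3, (p3⊥ ⊗ p3⊥)
      [Ax]  ⊢ p3, p3⊥
      [Ax]  ⊢ p3, p3⊥
  [⅋]  ⊢ (p3⊥ ⅋ p3)
    [Ax]  ⊢ p3, p3⊥

Result: YES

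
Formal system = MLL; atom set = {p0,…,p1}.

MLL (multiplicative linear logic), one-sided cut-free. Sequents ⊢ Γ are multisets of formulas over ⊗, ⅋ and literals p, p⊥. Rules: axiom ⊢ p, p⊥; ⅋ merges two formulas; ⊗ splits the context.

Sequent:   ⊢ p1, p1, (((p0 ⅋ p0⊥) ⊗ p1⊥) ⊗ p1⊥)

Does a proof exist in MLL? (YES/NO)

Derivation (root first):
[⊗]  ⊢ p1, p1, (((p0 ⅋ p0⊥) ⊗ p1⊥) ⊗ p1⊥)
  [⊗]  ⊢ p1, ((p0 ⅋ p0⊥) ⊗ p1⊥)
    [⅋]  ⊢ (p0 ⅋ p0⊥)
      [Ax]  ⊢ p0, p0⊥
    [Ax]  ⊢ p1, p1⊥
  [Ax]  ⊢ p1, p1⊥

Result: YES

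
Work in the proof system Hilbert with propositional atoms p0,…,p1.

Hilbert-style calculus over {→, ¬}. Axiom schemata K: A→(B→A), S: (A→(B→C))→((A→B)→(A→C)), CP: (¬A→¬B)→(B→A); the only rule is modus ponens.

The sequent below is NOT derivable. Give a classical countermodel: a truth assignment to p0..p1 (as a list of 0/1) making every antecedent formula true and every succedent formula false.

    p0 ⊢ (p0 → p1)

Search for a countermodel by truth-table:
  v=00: Γ:[p0=F] Δ:[(p0 → p1)=T] refutes=False
  v=01: Γ:[p0=F] Δ:[(p0 → p1)=T] refutes=False
  v=10: Γ:[p0=T] Δ:[(p0 → p1)=F] refutes=True  ← countermodel

Result: [1, 0]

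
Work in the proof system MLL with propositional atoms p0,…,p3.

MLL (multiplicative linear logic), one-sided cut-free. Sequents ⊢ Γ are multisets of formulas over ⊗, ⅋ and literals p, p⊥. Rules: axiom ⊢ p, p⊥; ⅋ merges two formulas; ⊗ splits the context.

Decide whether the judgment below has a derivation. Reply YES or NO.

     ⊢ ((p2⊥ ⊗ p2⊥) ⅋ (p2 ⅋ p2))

Derivation (root first):
[⅋]  ⊢ ((p2⊥ ⊗ p2⊥) ⅋ (p2 ⅋ p2))
  [⅋]  ⊢ (p2⊥ ⊗ p2⊥), (p2 ⅋ p2)
    [⊗]  ⊢ p2, p2, (p2⊥ ⊗ p2⊥)
      [Ax]  ⊢ p2, p2⊥
      [Ax]  ⊢ p2, p2⊥

Result: YES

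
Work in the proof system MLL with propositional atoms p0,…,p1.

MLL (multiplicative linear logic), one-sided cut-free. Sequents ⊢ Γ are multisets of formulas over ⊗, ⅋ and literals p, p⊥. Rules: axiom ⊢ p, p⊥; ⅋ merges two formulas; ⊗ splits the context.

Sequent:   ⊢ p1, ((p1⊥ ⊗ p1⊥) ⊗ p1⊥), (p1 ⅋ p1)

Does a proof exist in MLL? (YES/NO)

Derivation (root first):
[⅋]  ⊢ p1, ((p1⊥ ⊗ p1⊥) ⊗ p1⊥), (p1 ⅋ p1)
  [⊗]  ⊢ p1, p1, p1, ((p1⊥ ⊗ p1⊥) ⊗ p1⊥)
    [⊗]  ⊢ p1, p1, (p1⊥ ⊗ p1⊥)
      [Ax]  ⊢ p1, p1⊥
      [Ax]  ⊢ p1, p1⊥
    [Ax]  ⊢ p1, p1⊥

Result: YES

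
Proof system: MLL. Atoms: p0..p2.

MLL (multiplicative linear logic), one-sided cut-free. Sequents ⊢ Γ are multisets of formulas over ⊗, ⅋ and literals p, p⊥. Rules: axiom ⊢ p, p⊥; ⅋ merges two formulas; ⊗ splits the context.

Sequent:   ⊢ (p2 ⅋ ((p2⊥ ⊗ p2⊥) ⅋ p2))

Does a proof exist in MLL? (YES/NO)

Proof tree:
[⅋]  ⊢ (p2 ⅋ ((p2⊥ ⊗ p2⊥) ⅋ p2))
  [⅋]  ⊢ p2, ((p2⊥ ⊗ p2⊥) ⅋ p2)
    [⊗]  ⊢ p2, p2, (p2⊥ ⊗ p2⊥)
      [Ax]  ⊢ p2, p2⊥
      [Ax]  ⊢ p2, p2⊥

Result: YES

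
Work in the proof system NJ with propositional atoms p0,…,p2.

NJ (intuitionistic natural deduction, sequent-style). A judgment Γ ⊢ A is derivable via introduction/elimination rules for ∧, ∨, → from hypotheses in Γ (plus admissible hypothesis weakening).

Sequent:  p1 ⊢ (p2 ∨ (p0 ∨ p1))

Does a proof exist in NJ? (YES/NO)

Proof tree:
[∨I₂] p1 ⊢ (p2 ∨ (p0 ∨ p1))
  [∨I₂] p1 ⊢ (p0 ∨ p1)
    [Ax] p1 ⊢ p1

Result: YES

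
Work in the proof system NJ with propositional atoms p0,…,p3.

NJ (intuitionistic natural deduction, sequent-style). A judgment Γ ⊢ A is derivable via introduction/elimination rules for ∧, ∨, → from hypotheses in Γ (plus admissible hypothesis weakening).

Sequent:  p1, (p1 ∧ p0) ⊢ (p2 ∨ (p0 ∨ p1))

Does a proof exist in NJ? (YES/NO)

Proof tree:
[∨I₂] p1, (p1 ∧ p0) ⊢ (p2 ∨ (p0 ∨ p1))
  [∨I₂] p1, (p1 ∧ p0) ⊢ (p0 ∨ p1)
    [Wk] p1, (p1 ∧ p0) ⊢ p1
      [Ax] p1 ⊢ p1

Result: YES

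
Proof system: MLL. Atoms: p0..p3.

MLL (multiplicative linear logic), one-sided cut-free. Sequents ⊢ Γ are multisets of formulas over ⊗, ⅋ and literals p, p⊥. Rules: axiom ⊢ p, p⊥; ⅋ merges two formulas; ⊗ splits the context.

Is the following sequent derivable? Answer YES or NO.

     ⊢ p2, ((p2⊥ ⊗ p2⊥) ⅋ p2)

Derivation (root first):
[⅋]  ⊢ p2, ((p2⊥ ⊗ p2⊥) ⅋ p2)
  [⊗]  ⊢ p2, p2, (p2⊥ ⊗ p2⊥)
    [Ax]  ⊢ p2, p2⊥
    [Ax]  ⊢ p2, p2⊥

Result: YES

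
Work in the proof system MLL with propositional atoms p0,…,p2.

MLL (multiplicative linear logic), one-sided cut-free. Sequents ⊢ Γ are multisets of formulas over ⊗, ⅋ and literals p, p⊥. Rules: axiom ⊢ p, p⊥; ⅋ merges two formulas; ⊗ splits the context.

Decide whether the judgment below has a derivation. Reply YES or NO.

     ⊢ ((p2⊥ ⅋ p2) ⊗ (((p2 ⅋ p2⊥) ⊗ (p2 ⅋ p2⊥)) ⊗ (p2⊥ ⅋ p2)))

Derivation trace:
[⊗]  ⊢ ((p2⊥ ⅋ p2) ⊗ (((p2 ⅋ p2⊥) ⊗ (p2 ⅋ p2⊥)) ⊗ (p2⊥ ⅋ p2)))
  [⅋]  ⊢ (p2⊥ ⅋ p2)
    [Ax]  ⊢ p2, p2⊥
  [⊗]  ⊢ (((p2 ⅋ p2⊥) ⊗ (p2 ⅋ p2⊥)) ⊗ (p2⊥ ⅋ p2))
    [⊗]  ⊢ ((p2 ⅋ p2⊥) ⊗ (p2 ⅋ p2⊥))
      [⅋]  ⊢ (p2 ⅋ p2⊥)
        [Ax]  ⊢ p2, p2⊥
      [⅋]  ⊢ (p2 ⅋ p2⊥)
        [Ax]  ⊢ p2, p2⊥
    [⅋]  ⊢ (p2⊥ ⅋ p2)
      [Ax]  ⊢ p2, p2⊥

Result: YES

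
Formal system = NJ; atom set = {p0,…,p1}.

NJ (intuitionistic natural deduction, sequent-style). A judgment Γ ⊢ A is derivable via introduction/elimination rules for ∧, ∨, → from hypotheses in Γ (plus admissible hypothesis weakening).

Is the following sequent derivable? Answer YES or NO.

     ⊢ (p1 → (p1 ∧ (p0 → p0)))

Derivation (root first):
[→I]  ⊢ (p1 → (p1 ∧ (p0 → p0)))
  [∧I] p1 ⊢ (p1 ∧ (p0 → p0))
    [Ax] p1 ⊢ p1
    [→I]  ⊢ (p0 → p0)
      [Ax] p0 ⊢ p0

Result: YES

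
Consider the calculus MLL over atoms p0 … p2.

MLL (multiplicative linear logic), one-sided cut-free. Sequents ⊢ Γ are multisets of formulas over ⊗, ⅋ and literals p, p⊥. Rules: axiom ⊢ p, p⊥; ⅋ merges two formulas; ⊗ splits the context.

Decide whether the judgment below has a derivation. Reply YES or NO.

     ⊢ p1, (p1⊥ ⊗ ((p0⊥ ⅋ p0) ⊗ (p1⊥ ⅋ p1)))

Derivation (root first):
[⊗]  ⊢ p1, (p1⊥ ⊗ ((p0⊥ ⅋ p0) ⊗ (p1⊥ ⅋ p1)))
  [Ax]  ⊢ p1, p1⊥
  [⊗]  ⊢ ((p0⊥ ⅋ p0) ⊗ (p1⊥ ⅋ p1))
    [⅋]  ⊢ (p0⊥ ⅋ p0)
      [Ax]  ⊢ p0, p0⊥
    [⅋]  ⊢ (p1⊥ ⅋ p1)
      [Ax]  ⊢ p1, p1⊥

Result: YES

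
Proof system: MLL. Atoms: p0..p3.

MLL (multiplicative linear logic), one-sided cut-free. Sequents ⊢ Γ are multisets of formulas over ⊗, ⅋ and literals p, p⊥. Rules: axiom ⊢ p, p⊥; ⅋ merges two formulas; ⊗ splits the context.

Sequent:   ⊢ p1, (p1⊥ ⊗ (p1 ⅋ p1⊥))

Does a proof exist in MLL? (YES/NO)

Proof tree:
[⊗]  ⊢ p1, (p1⊥ ⊗ (p1 ⅋ p1⊥))
  [Ax]  ⊢ p1, p1⊥
  [⅋]  ⊢ (p1 ⅋ p1⊥)
    [Ax]  ⊢ p1, p1⊥

Result: YES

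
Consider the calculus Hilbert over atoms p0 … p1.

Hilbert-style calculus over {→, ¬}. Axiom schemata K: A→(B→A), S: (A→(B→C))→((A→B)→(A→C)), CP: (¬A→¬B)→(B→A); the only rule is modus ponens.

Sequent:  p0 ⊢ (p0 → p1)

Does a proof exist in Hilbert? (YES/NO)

Truth-table refutation:
  v=00: Γ:[p0=F] Δ:[(p0 → p1)=T] refutes=False
  v=01: Γ:[p0=F] Δ:[(p0 → p1)=T] refutes=False
  v=10: Γ:[p0=T] Δ:[(p0 → p1)=F] refutes=True  ← countermodel

Result: NO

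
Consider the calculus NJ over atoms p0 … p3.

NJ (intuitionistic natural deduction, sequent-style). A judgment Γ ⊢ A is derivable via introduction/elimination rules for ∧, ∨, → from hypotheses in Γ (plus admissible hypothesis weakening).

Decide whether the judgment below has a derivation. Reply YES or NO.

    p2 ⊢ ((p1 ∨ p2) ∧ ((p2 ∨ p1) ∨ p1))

Proof tree:
[∧I] p2 ⊢ ((p1 ∨ p2) ∧ ((p2 ∨ p1) ∨ p1))
  [∨I₂] p2 ⊢ (p1 ∨ p2)
    [Ax] p2 ⊢ p2
  [∨I₁] p2 ⊢ ((p2 ∨ p1) ∨ p1)
    [∨I₁] p2 ⊢ (p2 ∨ p1)
      [Ax] p2 ⊢ p2

Result: YES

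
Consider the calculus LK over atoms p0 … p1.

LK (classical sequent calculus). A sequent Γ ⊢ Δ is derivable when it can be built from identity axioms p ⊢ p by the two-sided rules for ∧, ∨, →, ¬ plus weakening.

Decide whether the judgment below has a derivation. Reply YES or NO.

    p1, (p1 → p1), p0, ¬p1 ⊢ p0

Derivation (root first):
[¬L] p1, (p1 → p1), p0, ¬p1 ⊢ p0
  [WR] p1, (p1 → p1), p0 ⊢ p1, p0
    [WL] p1, (p1 → p1), p0 ⊢ p1
      [→L] p1, (p1 → p1) ⊢ p1
        [Ax] p1 ⊢ p1
        [Ax] p1 ⊢ p1

Result: YES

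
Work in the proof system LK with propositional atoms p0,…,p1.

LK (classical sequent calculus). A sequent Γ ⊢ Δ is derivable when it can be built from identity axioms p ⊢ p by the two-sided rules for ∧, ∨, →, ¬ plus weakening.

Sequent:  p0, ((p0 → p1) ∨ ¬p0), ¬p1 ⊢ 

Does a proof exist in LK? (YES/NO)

Derivation trace:
[¬L] p0, ((p0 → p1) ∨ ¬p0), ¬p1 ⊢ 
  [∨L] p0, ((p0 → p1) ∨ ¬p0) ⊢ p1
    [→L] p0, (p0 → p1) ⊢ p1
      [Ax] p0 ⊢ p0
      [Ax] p1 ⊢ p1
    [¬L] p0, ¬p0 ⊢ 
      [Ax] p0 ⊢ p0

Result: YES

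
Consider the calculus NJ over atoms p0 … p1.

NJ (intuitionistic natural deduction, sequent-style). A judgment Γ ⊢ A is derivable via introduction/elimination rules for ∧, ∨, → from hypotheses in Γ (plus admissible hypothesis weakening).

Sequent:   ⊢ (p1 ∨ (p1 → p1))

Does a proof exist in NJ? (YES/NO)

Derivation (root first):
[∨I₂]  ⊢ (p1 ∨ (p1 → p1))
  [→I]  ⊢ (p1 → p1)
    [Ax] p1 ⊢ p1

Result: YES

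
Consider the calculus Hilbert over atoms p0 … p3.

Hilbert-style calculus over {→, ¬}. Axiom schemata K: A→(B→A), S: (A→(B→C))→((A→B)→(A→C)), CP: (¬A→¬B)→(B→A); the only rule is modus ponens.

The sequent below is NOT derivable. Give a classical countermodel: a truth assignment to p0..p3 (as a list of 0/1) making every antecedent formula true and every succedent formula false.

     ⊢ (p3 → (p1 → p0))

Truth-table refutation:
  v=0000: Γ:[] Δ:[(p3 → (p1 → p0))=T] refutes=False
  v=0001: Γ:[] Δ:[(p3 → (p1 → p0))=T] refutes=False
  v=0010: Γ:[] Δ:[(p3 → (p1 → p0))=T] refutes=False
  v=0011: Γ:[] Δ:[(p3 → (p1 → p0))=T] refutes=False
  v=0100: Γ:[] Δ:[(p3 → (p1 → p0))=T] refutes=False
  v=0101: Γ:[] Δ:[(p3 → (p1 → p0))=F] refutes=True  ← countermodel

Result: [0, 1, 0, 1]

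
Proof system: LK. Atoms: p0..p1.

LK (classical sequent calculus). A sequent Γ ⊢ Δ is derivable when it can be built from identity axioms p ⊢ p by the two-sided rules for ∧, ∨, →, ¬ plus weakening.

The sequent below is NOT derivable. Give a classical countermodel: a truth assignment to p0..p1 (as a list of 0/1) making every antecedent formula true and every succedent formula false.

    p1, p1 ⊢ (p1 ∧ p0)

Search for a countermodel by truth-table:
  v=00: Γ:[p1=F, p1=F] Δ:[(p1 ∧ p0)=F] refutes=False
  v=01: Γ:[p1=T, p1=T] Δ:[(p1 ∧ p0)=F] refutes=True  ← countermodel

Result: [0, 1]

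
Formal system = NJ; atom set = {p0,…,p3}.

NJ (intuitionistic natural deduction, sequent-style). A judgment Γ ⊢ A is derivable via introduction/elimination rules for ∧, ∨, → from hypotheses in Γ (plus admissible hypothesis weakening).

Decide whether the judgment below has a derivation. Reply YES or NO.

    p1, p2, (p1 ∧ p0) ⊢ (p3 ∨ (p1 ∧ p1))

Proof tree:
[∨I₂] p1, p2, (p1 ∧ p0) ⊢ (p3 ∨ (p1 ∧ p1))
  [Wk] p1, p2, (p1 ∧ p0) ⊢ (p1 ∧ p1)
    [Wk] p1, p2 ⊢ (p1 ∧ p1)
      [∧I] p1 ⊢ (p1 ∧ p1)
        [Ax] p1 ⊢ p1
        [Ax] p1 ⊢ p1

Result: YES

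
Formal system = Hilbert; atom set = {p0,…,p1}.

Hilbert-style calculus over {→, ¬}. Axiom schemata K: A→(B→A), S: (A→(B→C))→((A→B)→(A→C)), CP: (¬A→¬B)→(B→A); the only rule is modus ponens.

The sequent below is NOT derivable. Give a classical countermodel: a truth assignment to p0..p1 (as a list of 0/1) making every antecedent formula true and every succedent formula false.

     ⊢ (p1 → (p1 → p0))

Enumerate valuations to refute Γ ⊢ Δ:
  v=00: Γ:[] Δ:[(p1 → (p1 → p0))=T] refutes=False
  v=01: Γ:[] Δ:[(p1 → (p1 → p0))=F] refutes=True  ← countermodel

Result: [0, 1]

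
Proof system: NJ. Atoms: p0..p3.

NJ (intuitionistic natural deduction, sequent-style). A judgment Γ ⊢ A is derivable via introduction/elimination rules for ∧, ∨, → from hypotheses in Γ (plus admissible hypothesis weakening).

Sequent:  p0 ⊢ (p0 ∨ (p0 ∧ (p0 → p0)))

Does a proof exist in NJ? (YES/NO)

Derivation (root first):
[∨I₂] p0 ⊢ (p0 ∨ (p0 ∧ (p0 → p0)))
  [∧I] p0 ⊢ (p0 ∧ (p0 → p0))
    [Ax] p0 ⊢ p0
    [→I]  ⊢ (p0 → p0)
      [Ax] p0 ⊢ p0

Result: YES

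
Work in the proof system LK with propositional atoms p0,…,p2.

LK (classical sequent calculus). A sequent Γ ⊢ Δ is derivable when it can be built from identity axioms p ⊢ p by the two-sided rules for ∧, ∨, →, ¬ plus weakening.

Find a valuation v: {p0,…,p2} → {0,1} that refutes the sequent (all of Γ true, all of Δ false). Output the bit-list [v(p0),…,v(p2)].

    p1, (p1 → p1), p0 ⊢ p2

Truth-table refutation:
  v=000: Γ:[p1=F, (p1 → p1)=T, p0=F] Δ:[p2=F] refutes=False
  v=001: Γ:[p1=F, (p1 → p1)=T, p0=F] Δ:[p2=T] refutes=False
  v=010: Γ:[p1=T, (p1 → p1)=T, p0=F] Δ:[p2=F] refutes=False
  v=011: Γ:[p1=T, (p1 → p1)=T, p0=F] Δ:[p2=T] refutes=False
  v=100: Γ:[p1=F, (p1 → p1)=T, p0=T] Δ:[p2=F] refutes=False
  v=101: Γ:[p1=F, (p1 → p1)=T, p0=T] Δ:[p2=T] refutes=False
  v=110: Γ:[p1=T, (p1 → p1)=T, p0=T] Δ:[p2=F] refutes=True  ← countermodel

Result: [1, 1, 0]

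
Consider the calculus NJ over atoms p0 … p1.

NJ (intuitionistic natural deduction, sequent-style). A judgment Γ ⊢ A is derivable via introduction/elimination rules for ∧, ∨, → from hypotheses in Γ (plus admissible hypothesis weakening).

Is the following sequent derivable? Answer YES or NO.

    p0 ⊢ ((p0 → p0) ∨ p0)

Proof tree:
[Wk] p0 ⊢ ((p0 → p0) ∨ p0)
  [∨I₁]  ⊢ ((p0 → p0) ∨ p0)
    [→I]  ⊢ (p0 → p0)
      [Ax] p0 ⊢ p0

Result: YES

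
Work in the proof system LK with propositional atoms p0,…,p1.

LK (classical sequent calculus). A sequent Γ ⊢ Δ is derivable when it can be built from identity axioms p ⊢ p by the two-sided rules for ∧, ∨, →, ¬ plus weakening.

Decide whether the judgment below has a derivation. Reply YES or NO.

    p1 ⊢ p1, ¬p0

Derivation (root first):
[¬R] p1 ⊢ p1, ¬p0
  [WL] p1, p0 ⊢ p1
    [Ax] p1 ⊢ p1

Result: YES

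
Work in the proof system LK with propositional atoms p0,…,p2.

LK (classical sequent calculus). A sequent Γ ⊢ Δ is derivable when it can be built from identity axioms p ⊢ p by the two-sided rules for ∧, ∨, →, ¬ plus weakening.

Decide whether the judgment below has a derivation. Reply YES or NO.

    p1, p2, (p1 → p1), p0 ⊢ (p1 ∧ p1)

Derivation trace:
[∧R] p1, p2, (p1 → p1), p0 ⊢ (p1 ∧ p1)
  [WL] p1, (p1 → p1), p0, p2 ⊢ p1
    [WL] p1, (p1 → p1), p0 ⊢ p1
      [→L] p1, (p1 → p1) ⊢ p1
        [Ax] p1 ⊢ p1
        [Ax] p1 ⊢ p1
  [Ax] p1 ⊢ p1

Result: YES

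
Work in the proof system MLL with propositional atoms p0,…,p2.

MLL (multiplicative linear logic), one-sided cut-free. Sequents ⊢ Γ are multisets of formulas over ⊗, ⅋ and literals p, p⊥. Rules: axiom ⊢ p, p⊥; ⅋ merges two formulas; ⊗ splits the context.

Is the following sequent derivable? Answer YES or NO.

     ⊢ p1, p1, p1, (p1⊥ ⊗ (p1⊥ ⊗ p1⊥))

Derivation (root first):
[⊗]  ⊢ p1, p1, p1, (p1⊥ ⊗ (p1⊥ ⊗ p1⊥))
  [Ax]  ⊢ p1, p1⊥
  [⊗]  ⊢ p1, p1, (p1⊥ ⊗ p1⊥)
    [Ax]  ⊢ p1, p1⊥
    [Ax]  ⊢ p1, p1⊥

Result: YES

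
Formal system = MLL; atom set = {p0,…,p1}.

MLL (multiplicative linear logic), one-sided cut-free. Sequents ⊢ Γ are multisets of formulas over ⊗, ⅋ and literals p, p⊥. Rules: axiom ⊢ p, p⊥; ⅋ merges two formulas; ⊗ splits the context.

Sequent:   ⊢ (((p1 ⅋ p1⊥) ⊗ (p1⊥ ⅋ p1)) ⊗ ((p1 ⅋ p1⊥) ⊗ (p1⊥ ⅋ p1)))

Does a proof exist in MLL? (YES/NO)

Proof tree:
[⊗]  ⊢ (((p1 ⅋ p1⊥) ⊗ (p1⊥ ⅋ p1)) ⊗ ((p1 ⅋ p1⊥) ⊗ (p1⊥ ⅋ p1)))
  [⊗]  ⊢ ((p1 ⅋ p1⊥) ⊗ (p1⊥ ⅋ p1))
    [⅋]  ⊢ (p1 ⅋ p1⊥)
      [Ax]  ⊢ p1, p1⊥
    [⅋]  ⊢ (p1⊥ ⅋ p1)
      [Ax]  ⊢ p1, p1⊥
  [⊗]  ⊢ ((p1 ⅋ p1⊥) ⊗ (p1⊥ ⅋ p1))
    [⅋]  ⊢ (p1 ⅋ p1⊥)
      [Ax]  ⊢ p1, p1⊥
    [⅋]  ⊢ (p1⊥ ⅋ p1)
      [Ax]  ⊢ p1, p1⊥

Result: YES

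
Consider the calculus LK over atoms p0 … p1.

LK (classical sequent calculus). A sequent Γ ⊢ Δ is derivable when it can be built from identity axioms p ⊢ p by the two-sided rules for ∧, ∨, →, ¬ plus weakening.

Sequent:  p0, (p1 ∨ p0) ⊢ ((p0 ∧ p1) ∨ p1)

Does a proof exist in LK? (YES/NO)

Truth-table refutation:
  v=00: Γ:[p0=F, (p1 ∨ p0)=F] Δ:[((p0 ∧ p1) ∨ p1)=F] refutes=False
  v=01: Γ:[p0=F, (p1 ∨ p0)=T] Δ:[((p0 ∧ p1) ∨ p1)=T] refutes=False
  v=10: Γ:[p0=T, (p1 ∨ p0)=T] Δ:[((p0 ∧ p1) ∨ p1)=F] refutes=True  ← countermodel

Result: NO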